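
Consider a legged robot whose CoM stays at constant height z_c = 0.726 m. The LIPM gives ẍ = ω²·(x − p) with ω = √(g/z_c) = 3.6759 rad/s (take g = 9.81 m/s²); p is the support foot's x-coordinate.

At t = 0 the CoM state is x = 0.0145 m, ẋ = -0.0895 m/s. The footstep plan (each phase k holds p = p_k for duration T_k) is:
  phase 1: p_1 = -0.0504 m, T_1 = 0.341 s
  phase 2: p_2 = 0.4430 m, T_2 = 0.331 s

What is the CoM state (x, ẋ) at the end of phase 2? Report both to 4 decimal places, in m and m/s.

x = -0.2194, ẋ = -1.9255

phase 1: p=-0.0504, T=0.341, ωT=1.253482, cosh=1.894013, sinh=1.608504; start (x,ẋ)=(0.014500, -0.089500) → end (x,ẋ)=(0.033358, 0.214220)
phase 2: p=0.4430, T=0.331, ωT=1.216723, cosh=1.836153, sinh=1.539953; start (x,ẋ)=(0.033358, 0.214220) → end (x,ẋ)=(-0.219422, -1.925526)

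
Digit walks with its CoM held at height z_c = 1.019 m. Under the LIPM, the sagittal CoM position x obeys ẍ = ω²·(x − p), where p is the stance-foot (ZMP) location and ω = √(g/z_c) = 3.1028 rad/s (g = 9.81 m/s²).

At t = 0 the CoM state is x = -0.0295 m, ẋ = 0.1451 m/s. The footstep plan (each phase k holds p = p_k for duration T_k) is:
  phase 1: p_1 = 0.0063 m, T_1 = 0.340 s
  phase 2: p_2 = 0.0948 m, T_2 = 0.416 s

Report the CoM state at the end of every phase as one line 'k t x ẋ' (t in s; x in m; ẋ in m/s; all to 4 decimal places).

phase 1: p=0.0063, T=0.340, ωT=1.054952, cosh=1.610023, sinh=1.261814; start (x,ẋ)=(-0.029500, 0.145100) → end (x,ẋ)=(0.007669, 0.093452)
phase 2: p=0.0948, T=0.416, ωT=1.290765, cosh=1.955313, sinh=1.680253; start (x,ẋ)=(0.007669, 0.093452) → end (x,ẋ)=(-0.024962, -0.271529)

1 0.3400 0.0077 0.0935
2 0.7560 -0.0250 -0.2715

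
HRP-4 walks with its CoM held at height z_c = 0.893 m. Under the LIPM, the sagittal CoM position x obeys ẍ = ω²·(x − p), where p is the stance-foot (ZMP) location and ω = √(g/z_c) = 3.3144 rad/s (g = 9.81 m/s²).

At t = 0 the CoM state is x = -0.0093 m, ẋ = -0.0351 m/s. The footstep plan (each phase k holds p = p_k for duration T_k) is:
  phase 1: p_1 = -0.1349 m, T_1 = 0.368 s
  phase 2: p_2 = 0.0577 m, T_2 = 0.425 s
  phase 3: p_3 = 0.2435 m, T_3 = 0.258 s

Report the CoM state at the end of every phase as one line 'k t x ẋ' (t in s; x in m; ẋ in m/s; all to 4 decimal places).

phase 1: p=-0.1349, T=0.368, ωT=1.219699, cosh=1.840744, sinh=1.545425; start (x,ẋ)=(-0.009300, -0.035100) → end (x,ẋ)=(0.079931, 0.578733)
phase 2: p=0.0577, T=0.425, ωT=1.408620, cosh=2.167394, sinh=1.922913; start (x,ẋ)=(0.079931, 0.578733) → end (x,ẋ)=(0.441647, 1.396028)
phase 3: p=0.2435, T=0.258, ωT=0.855115, cosh=1.388440, sinh=0.963206; start (x,ẋ)=(0.441647, 1.396028) → end (x,ẋ)=(0.924318, 2.570873)

1 0.3680 0.0799 0.5787
2 0.7930 0.4416 1.3960
3 1.0510 0.9243 2.5709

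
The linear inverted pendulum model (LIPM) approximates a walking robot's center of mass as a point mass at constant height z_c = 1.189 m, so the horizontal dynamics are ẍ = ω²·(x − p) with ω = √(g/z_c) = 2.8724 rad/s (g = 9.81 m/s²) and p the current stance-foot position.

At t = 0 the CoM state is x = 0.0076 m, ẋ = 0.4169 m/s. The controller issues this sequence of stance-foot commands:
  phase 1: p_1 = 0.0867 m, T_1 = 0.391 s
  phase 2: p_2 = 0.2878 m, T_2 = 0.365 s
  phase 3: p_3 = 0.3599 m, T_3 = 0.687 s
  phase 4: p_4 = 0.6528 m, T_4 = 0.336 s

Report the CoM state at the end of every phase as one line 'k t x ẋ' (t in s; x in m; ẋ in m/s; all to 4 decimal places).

1 0.3910 0.1517 0.3963
2 0.7560 0.2425 0.1459
3 1.4430 0.1087 -0.6545
4 1.7790 -0.4207 -2.7374

phase 1: p=0.0867, T=0.391, ωT=1.123108, cosh=1.699831, sinh=1.374564; start (x,ẋ)=(0.007600, 0.416900) → end (x,ẋ)=(0.151748, 0.396349)
phase 2: p=0.2878, T=0.365, ωT=1.048426, cosh=1.601823, sinh=1.251334; start (x,ẋ)=(0.151748, 0.396349) → end (x,ẋ)=(0.242534, 0.145864)
phase 3: p=0.3599, T=0.687, ωT=1.973339, cosh=3.666825, sinh=3.527833; start (x,ẋ)=(0.242534, 0.145864) → end (x,ẋ)=(0.108686, -0.654455)
phase 4: p=0.6528, T=0.336, ωT=0.965126, cosh=1.503027, sinh=1.122092; start (x,ẋ)=(0.108686, -0.654455) → end (x,ẋ)=(-0.420678, -2.737395)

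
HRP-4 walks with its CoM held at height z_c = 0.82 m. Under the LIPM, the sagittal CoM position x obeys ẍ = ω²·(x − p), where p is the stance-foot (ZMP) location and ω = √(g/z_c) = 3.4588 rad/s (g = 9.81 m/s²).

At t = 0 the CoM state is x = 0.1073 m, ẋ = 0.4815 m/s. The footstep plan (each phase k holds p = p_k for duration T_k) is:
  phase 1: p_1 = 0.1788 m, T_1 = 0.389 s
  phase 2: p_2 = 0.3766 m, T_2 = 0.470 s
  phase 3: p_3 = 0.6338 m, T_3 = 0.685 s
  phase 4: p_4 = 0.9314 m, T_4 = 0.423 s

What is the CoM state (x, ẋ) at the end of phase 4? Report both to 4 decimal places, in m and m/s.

x = 1.6110, ẋ = 2.6119

phase 1: p=0.1788, T=0.389, ωT=1.345473, cosh=2.050210, sinh=1.789793; start (x,ẋ)=(0.107300, 0.481500) → end (x,ẋ)=(0.281367, 0.544553)
phase 2: p=0.3766, T=0.470, ωT=1.625636, cosh=2.639218, sinh=2.442432; start (x,ẋ)=(0.281367, 0.544553) → end (x,ẋ)=(0.509796, 0.632679)
phase 3: p=0.6338, T=0.685, ωT=2.369278, cosh=5.391610, sinh=5.298062; start (x,ẋ)=(0.509796, 0.632679) → end (x,ẋ)=(0.934334, 1.138796)
phase 4: p=0.9314, T=0.423, ωT=1.463072, cosh=2.275367, sinh=2.043843; start (x,ẋ)=(0.934334, 1.138796) → end (x,ẋ)=(1.611003, 2.611919)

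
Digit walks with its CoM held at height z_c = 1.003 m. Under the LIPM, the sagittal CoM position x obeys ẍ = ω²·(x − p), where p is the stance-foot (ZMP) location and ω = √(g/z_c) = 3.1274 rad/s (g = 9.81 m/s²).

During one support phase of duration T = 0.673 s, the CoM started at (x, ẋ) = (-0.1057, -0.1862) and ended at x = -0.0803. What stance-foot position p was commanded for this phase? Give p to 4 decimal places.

ωT = 3.1274·0.673 = 2.104740; cosh(ωT) = 4.163424, sinh(ωT) = 4.041547
x(T) = p + (x₀−p)·cosh(ωT) + (ẋ₀/ω)·sinh(ωT) ⇒ p·(1 − cosh) = x(T) − x₀·cosh − (ẋ₀/ω)·sinh
numerator   = -0.0803 − (-0.1057)·4.163424 − (-0.1862/3.1274)·4.041547 = 0.600401
denominator = 1 − 4.163424 = -3.163424
p = 0.600401 / -3.163424 = -0.1898

p = -0.1898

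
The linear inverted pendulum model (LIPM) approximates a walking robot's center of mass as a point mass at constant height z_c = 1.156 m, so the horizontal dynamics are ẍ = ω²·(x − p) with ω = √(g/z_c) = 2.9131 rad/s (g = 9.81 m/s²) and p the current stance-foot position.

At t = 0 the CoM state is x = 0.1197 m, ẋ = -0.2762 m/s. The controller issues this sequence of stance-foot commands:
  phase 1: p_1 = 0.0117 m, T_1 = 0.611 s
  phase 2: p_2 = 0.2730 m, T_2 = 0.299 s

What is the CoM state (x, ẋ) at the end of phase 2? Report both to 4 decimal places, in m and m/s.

x = 0.0067, ẋ = -0.4988

phase 1: p=0.0117, T=0.611, ωT=1.779904, cosh=3.048971, sinh=2.880317; start (x,ẋ)=(0.119700, -0.276200) → end (x,ẋ)=(0.067897, 0.064064)
phase 2: p=0.2730, T=0.299, ωT=0.871017, cosh=1.403933, sinh=0.985407; start (x,ẋ)=(0.067897, 0.064064) → end (x,ẋ)=(0.006720, -0.498824)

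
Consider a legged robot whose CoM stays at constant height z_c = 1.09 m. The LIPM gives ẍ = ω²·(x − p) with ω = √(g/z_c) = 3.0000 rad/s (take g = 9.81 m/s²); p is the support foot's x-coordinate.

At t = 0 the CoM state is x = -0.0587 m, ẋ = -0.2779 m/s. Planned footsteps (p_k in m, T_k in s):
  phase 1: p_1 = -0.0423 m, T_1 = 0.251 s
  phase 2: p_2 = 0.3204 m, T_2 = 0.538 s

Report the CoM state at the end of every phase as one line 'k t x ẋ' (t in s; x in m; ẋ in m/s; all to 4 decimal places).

phase 1: p=-0.0423, T=0.251, ωT=0.753000, cosh=1.297156, sinh=0.826204; start (x,ẋ)=(-0.058700, -0.277900) → end (x,ẋ)=(-0.140107, -0.401129)
phase 2: p=0.3204, T=0.538, ωT=1.614000, cosh=2.610976, sinh=2.411886; start (x,ẋ)=(-0.140107, -0.401129) → end (x,ẋ)=(-1.204466, -4.379413)

1 0.2510 -0.1401 -0.4011
2 0.7890 -1.2045 -4.3794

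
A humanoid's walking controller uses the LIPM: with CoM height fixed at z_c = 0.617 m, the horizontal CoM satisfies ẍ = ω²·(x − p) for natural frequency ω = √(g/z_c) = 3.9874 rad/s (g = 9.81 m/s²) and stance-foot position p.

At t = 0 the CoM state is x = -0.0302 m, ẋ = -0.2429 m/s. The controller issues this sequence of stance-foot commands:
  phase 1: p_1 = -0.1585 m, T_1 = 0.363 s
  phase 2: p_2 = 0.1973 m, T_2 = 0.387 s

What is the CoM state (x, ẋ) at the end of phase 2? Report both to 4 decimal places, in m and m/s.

x = 0.0020, ẋ = -0.5136

phase 1: p=-0.1585, T=0.363, ωT=1.447426, cosh=2.243666, sinh=2.008491; start (x,ẋ)=(-0.030200, -0.242900) → end (x,ẋ)=(0.007011, 0.482524)
phase 2: p=0.1973, T=0.387, ωT=1.543124, cosh=2.446448, sinh=2.232736; start (x,ẋ)=(0.007011, 0.482524) → end (x,ẋ)=(0.001957, -0.513634)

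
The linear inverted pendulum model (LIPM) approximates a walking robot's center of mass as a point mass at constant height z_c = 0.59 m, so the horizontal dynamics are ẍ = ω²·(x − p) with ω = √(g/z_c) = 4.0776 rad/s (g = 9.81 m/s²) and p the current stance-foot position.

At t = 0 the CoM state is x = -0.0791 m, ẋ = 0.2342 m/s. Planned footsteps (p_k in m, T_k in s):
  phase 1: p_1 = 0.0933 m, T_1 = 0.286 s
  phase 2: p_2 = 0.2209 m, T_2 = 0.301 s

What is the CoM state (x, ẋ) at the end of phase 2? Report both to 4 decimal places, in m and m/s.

phase 1: p=0.0933, T=0.286, ωT=1.166194, cosh=1.760651, sinh=1.449101; start (x,ẋ)=(-0.079100, 0.234200) → end (x,ẋ)=(-0.127006, -0.606342)
phase 2: p=0.2209, T=0.301, ωT=1.227358, cosh=1.852634, sinh=1.559568; start (x,ẋ)=(-0.127006, -0.606342) → end (x,ẋ)=(-0.655551, -3.335766)

x = -0.6556, ẋ = -3.3358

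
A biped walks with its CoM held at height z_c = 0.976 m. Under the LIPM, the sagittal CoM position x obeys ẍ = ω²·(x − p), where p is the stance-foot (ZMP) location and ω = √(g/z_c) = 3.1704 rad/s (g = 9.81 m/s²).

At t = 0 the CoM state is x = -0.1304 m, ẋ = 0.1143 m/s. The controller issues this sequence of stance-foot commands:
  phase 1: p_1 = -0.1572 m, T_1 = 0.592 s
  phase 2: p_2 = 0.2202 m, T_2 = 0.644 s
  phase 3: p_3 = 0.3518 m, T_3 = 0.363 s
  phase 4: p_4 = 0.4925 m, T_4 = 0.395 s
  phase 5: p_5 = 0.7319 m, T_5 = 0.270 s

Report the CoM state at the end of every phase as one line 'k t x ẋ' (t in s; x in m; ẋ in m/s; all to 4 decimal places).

phase 1: p=-0.1572, T=0.592, ωT=1.876877, cosh=3.343068, sinh=3.190001; start (x,ẋ)=(-0.130400, 0.114300) → end (x,ẋ)=(0.047401, 0.653157)
phase 2: p=0.2202, T=0.644, ωT=2.041738, cosh=3.916893, sinh=3.787091; start (x,ẋ)=(0.047401, 0.653157) → end (x,ẋ)=(0.323570, 0.483616)
phase 3: p=0.3518, T=0.363, ωT=1.150855, cosh=1.738631, sinh=1.422264; start (x,ẋ)=(0.323570, 0.483616) → end (x,ẋ)=(0.519672, 0.713535)
phase 4: p=0.4925, T=0.395, ωT=1.252308, cosh=1.892126, sinh=1.606282; start (x,ẋ)=(0.519672, 0.713535) → end (x,ẋ)=(0.905424, 1.488471)
phase 5: p=0.7319, T=0.270, ωT=0.856008, cosh=1.389300, sinh=0.964446; start (x,ẋ)=(0.905424, 1.488471) → end (x,ẋ)=(1.425775, 2.598514)

1 0.5920 0.0474 0.6532
2 1.2360 0.3236 0.4836
3 1.5990 0.5197 0.7135
4 1.9940 0.9054 1.4885
5 2.2640 1.4258 2.5985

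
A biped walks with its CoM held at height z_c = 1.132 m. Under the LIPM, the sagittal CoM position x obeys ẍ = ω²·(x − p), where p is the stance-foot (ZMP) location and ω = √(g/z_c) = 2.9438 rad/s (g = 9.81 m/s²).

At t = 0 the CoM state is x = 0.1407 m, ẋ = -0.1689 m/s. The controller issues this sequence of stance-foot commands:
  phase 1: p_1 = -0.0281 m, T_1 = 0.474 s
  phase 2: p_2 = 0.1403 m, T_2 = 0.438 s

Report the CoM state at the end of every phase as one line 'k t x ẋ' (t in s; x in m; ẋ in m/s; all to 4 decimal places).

phase 1: p=-0.0281, T=0.474, ωT=1.395361, cosh=2.142088, sinh=1.894344; start (x,ẋ)=(0.140700, -0.168900) → end (x,ẋ)=(0.224797, 0.579527)
phase 2: p=0.1403, T=0.438, ωT=1.289384, cosh=1.952996, sinh=1.677555; start (x,ẋ)=(0.224797, 0.579527) → end (x,ẋ)=(0.635571, 1.549091)

1 0.4740 0.2248 0.5795
2 0.9120 0.6356 1.5491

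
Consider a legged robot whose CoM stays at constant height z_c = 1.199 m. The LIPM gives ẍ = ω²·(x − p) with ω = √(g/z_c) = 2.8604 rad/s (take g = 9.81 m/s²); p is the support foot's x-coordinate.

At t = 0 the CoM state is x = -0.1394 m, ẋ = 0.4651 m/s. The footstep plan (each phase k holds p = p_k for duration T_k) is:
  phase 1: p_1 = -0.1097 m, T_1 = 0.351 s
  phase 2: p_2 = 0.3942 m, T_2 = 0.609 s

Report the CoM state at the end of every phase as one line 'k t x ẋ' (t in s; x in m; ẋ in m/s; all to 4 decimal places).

1 0.3510 0.0364 0.6195
2 0.9600 -0.0591 -1.0089

phase 1: p=-0.1097, T=0.351, ωT=1.004000, cosh=1.547794, sinh=1.181384; start (x,ẋ)=(-0.139400, 0.465100) → end (x,ẋ)=(0.036423, 0.619516)
phase 2: p=0.3942, T=0.609, ωT=1.741984, cosh=2.941914, sinh=2.766742; start (x,ẋ)=(0.036423, 0.619516) → end (x,ẋ)=(-0.059118, -1.008880)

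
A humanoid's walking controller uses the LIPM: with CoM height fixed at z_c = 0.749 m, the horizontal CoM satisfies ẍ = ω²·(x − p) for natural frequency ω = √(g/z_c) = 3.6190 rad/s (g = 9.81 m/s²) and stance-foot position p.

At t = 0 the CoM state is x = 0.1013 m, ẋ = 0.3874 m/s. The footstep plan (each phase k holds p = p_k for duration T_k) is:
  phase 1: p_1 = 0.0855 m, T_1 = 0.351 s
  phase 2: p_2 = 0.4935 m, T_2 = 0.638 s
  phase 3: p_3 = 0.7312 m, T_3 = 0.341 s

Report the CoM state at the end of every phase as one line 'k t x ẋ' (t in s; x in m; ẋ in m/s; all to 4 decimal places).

phase 1: p=0.0855, T=0.351, ωT=1.270269, cosh=1.921283, sinh=1.640527; start (x,ẋ)=(0.101300, 0.387400) → end (x,ẋ)=(0.291468, 0.838111)
phase 2: p=0.4935, T=0.638, ωT=2.308922, cosh=5.081469, sinh=4.982101; start (x,ẋ)=(0.291468, 0.838111) → end (x,ẋ)=(0.620669, 0.616159)
phase 3: p=0.7312, T=0.341, ωT=1.234079, cosh=1.863158, sinh=1.572055; start (x,ẋ)=(0.620669, 0.616159) → end (x,ẋ)=(0.792916, 0.519162)

1 0.3510 0.2915 0.8381
2 0.9890 0.6207 0.6162
3 1.3300 0.7929 0.5192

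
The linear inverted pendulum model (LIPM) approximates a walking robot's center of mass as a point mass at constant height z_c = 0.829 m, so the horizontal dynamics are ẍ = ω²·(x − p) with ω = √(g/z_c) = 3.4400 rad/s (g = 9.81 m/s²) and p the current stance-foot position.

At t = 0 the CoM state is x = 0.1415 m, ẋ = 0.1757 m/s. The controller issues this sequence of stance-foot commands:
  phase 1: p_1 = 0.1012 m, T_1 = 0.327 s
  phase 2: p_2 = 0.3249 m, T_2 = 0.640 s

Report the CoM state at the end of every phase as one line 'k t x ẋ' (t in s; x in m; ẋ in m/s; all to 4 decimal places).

phase 1: p=0.1012, T=0.327, ωT=1.124880, cosh=1.702269, sinh=1.377578; start (x,ẋ)=(0.141500, 0.175700) → end (x,ẋ)=(0.240162, 0.490065)
phase 2: p=0.3249, T=0.640, ωT=2.201600, cosh=4.575046, sinh=4.464420; start (x,ẋ)=(0.240162, 0.490065) → end (x,ẋ)=(0.573225, 0.940698)

1 0.3270 0.2402 0.4901
2 0.9670 0.5732 0.9407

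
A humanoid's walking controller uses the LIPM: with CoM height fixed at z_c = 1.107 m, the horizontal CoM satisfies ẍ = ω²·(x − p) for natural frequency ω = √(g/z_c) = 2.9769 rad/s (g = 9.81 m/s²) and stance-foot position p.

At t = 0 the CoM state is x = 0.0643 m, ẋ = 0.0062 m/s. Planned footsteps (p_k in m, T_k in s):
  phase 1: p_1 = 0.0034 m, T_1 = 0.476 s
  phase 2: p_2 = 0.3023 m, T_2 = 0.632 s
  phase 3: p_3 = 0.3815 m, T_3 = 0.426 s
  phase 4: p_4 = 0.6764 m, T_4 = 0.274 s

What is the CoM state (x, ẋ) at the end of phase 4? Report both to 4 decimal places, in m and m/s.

x = -1.0792, ẋ = -4.7926

phase 1: p=0.0034, T=0.476, ωT=1.417004, cosh=2.183593, sinh=1.941153; start (x,ẋ)=(0.064300, 0.006200) → end (x,ẋ)=(0.140424, 0.365456)
phase 2: p=0.3023, T=0.632, ωT=1.881401, cosh=3.357534, sinh=3.205157; start (x,ẋ)=(0.140424, 0.365456) → end (x,ẋ)=(0.152273, -0.317501)
phase 3: p=0.3815, T=0.426, ωT=1.268159, cosh=1.917827, sinh=1.636478; start (x,ẋ)=(0.152273, -0.317501) → end (x,ẋ)=(-0.232657, -1.725623)
phase 4: p=0.6764, T=0.274, ωT=0.815671, cosh=1.351517, sinh=0.909174; start (x,ẋ)=(-0.232657, -1.725623) → end (x,ẋ)=(-1.079228, -4.792590)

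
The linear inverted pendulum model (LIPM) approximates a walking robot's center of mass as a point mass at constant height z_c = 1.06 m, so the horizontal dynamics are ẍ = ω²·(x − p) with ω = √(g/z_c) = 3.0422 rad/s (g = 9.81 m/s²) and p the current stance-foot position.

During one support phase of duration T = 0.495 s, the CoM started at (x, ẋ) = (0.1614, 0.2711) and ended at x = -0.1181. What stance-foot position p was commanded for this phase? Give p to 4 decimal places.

p = 0.5061

ωT = 3.0422·0.495 = 1.505889; cosh(ωT) = 2.364990, sinh(ωT) = 2.143170
x(T) = p + (x₀−p)·cosh(ωT) + (ẋ₀/ω)·sinh(ωT) ⇒ p·(1 − cosh) = x(T) − x₀·cosh − (ẋ₀/ω)·sinh
numerator   = -0.1181 − (0.1614)·2.364990 − (0.2711/3.0422)·2.143170 = -0.690794
denominator = 1 − 2.364990 = -1.364990
p = -0.690794 / -1.364990 = 0.5061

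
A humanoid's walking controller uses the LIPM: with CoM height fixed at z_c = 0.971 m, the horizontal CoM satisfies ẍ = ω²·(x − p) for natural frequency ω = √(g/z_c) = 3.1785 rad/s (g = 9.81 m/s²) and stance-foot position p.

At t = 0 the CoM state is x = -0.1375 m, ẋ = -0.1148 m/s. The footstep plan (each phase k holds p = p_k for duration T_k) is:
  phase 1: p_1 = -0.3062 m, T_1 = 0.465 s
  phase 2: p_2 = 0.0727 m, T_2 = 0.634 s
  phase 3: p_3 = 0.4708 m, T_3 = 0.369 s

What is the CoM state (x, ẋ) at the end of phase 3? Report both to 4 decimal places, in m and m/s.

x = 2.2119, ẋ = 5.9693

phase 1: p=-0.3062, T=0.465, ωT=1.478003, cosh=2.306136, sinh=2.078043; start (x,ẋ)=(-0.137500, -0.114800) → end (x,ẋ)=(0.007791, 0.849529)
phase 2: p=0.0727, T=0.634, ωT=2.015169, cosh=3.817646, sinh=3.684349; start (x,ẋ)=(0.007791, 0.849529) → end (x,ẋ)=(0.809630, 2.483074)
phase 3: p=0.4708, T=0.369, ωT=1.172867, cosh=1.770360, sinh=1.460882; start (x,ẋ)=(0.809630, 2.483074) → end (x,ẋ)=(2.211906, 5.969263)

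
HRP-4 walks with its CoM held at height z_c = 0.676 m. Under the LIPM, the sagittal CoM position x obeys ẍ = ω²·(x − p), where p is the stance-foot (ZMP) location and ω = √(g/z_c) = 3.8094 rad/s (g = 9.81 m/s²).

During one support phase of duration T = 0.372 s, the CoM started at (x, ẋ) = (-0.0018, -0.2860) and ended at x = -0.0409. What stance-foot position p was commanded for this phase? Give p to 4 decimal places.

p = -0.0919

ωT = 3.8094·0.372 = 1.417097; cosh(ωT) = 2.183772, sinh(ωT) = 1.941355
x(T) = p + (x₀−p)·cosh(ωT) + (ẋ₀/ω)·sinh(ωT) ⇒ p·(1 − cosh) = x(T) − x₀·cosh − (ẋ₀/ω)·sinh
numerator   = -0.0409 − (-0.0018)·2.183772 − (-0.2860/3.8094)·1.941355 = 0.108783
denominator = 1 − 2.183772 = -1.183772
p = 0.108783 / -1.183772 = -0.0919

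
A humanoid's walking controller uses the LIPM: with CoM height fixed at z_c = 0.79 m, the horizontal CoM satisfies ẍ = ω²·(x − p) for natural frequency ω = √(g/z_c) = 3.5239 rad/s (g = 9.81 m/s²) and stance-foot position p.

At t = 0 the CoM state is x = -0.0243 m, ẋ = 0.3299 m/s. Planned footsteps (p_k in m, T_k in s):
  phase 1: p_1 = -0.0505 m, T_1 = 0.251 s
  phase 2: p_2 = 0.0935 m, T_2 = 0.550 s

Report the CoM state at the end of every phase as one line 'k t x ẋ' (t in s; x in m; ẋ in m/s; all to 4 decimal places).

phase 1: p=-0.0505, T=0.251, ωT=0.884499, cosh=1.417346, sinh=1.004425; start (x,ẋ)=(-0.024300, 0.329900) → end (x,ẋ)=(0.080667, 0.560317)
phase 2: p=0.0935, T=0.550, ωT=1.938145, cosh=3.544913, sinh=3.400942; start (x,ẋ)=(0.080667, 0.560317) → end (x,ẋ)=(0.588773, 1.832472)

1 0.2510 0.0807 0.5603
2 0.8010 0.5888 1.8325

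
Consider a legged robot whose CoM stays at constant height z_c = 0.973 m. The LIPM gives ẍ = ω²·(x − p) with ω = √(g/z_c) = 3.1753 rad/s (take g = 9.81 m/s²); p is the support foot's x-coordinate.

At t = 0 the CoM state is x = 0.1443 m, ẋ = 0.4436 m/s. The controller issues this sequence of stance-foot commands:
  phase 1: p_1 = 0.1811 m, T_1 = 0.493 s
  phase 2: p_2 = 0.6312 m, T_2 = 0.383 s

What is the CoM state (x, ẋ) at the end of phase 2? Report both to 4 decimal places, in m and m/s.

x = 0.6303, ẋ = 0.4555

phase 1: p=0.1811, T=0.493, ωT=1.565423, cosh=2.496849, sinh=2.287849; start (x,ẋ)=(0.144300, 0.443600) → end (x,ẋ)=(0.408836, 0.840265)
phase 2: p=0.6312, T=0.383, ωT=1.216140, cosh=1.835255, sinh=1.538883; start (x,ẋ)=(0.408836, 0.840265) → end (x,ẋ)=(0.630333, 0.455538)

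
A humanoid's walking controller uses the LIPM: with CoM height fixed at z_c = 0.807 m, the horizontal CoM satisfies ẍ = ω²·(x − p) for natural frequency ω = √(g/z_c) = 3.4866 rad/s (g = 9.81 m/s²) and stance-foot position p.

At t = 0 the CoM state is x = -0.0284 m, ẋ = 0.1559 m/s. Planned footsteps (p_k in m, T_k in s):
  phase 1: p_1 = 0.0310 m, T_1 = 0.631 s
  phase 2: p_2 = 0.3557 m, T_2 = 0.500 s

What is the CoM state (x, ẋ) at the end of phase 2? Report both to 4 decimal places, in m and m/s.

x = -0.9806, ẋ = -4.4539

phase 1: p=0.0310, T=0.631, ωT=2.200045, cosh=4.568107, sinh=4.457309; start (x,ẋ)=(-0.028400, 0.155900) → end (x,ẋ)=(-0.041041, -0.210959)
phase 2: p=0.3557, T=0.500, ωT=1.743300, cosh=2.945559, sinh=2.770617; start (x,ẋ)=(-0.041041, -0.210959) → end (x,ẋ)=(-0.980562, -4.453925)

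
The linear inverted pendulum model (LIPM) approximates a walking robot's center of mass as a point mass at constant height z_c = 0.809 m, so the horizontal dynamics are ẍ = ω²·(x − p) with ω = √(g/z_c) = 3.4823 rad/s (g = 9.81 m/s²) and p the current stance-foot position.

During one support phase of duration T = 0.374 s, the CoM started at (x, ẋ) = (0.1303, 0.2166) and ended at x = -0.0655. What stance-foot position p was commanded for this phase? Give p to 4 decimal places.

ωT = 3.4823·0.374 = 1.302380; cosh(ωT) = 1.974962, sinh(ωT) = 1.703078
x(T) = p + (x₀−p)·cosh(ωT) + (ẋ₀/ω)·sinh(ωT) ⇒ p·(1 − cosh) = x(T) − x₀·cosh − (ẋ₀/ω)·sinh
numerator   = -0.0655 − (0.1303)·1.974962 − (0.2166/3.4823)·1.703078 = -0.428770
denominator = 1 − 1.974962 = -0.974962
p = -0.428770 / -0.974962 = 0.4398

p = 0.4398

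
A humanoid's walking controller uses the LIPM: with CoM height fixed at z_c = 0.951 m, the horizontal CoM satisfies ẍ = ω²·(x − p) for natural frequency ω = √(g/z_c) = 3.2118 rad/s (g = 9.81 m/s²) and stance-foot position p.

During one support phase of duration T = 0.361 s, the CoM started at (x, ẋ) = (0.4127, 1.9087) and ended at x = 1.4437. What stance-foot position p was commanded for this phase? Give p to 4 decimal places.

p = 0.1772

ωT = 3.2118·0.361 = 1.159460; cosh(ωT) = 1.750933, sinh(ωT) = 1.437277
x(T) = p + (x₀−p)·cosh(ωT) + (ẋ₀/ω)·sinh(ωT) ⇒ p·(1 − cosh) = x(T) − x₀·cosh − (ẋ₀/ω)·sinh
numerator   = 1.4437 − (0.4127)·1.750933 − (1.9087/3.2118)·1.437277 = -0.133052
denominator = 1 − 1.750933 = -0.750933
p = -0.133052 / -0.750933 = 0.1772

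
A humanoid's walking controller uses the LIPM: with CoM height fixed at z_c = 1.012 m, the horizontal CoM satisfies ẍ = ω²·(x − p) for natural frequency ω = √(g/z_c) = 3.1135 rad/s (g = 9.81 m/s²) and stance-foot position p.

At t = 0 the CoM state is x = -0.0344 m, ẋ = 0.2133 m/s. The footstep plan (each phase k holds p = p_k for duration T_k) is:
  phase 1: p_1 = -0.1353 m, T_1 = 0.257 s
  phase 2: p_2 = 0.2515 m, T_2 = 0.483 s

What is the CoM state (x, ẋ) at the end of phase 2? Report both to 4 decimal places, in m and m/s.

phase 1: p=-0.1353, T=0.257, ωT=0.800170, cosh=1.337585, sinh=0.888333; start (x,ẋ)=(-0.034400, 0.213300) → end (x,ẋ)=(0.060520, 0.564379)
phase 2: p=0.2515, T=0.483, ωT=1.503821, cosh=2.360562, sinh=2.138282; start (x,ẋ)=(0.060520, 0.564379) → end (x,ẋ)=(0.188283, 0.060796)

x = 0.1883, ẋ = 0.0608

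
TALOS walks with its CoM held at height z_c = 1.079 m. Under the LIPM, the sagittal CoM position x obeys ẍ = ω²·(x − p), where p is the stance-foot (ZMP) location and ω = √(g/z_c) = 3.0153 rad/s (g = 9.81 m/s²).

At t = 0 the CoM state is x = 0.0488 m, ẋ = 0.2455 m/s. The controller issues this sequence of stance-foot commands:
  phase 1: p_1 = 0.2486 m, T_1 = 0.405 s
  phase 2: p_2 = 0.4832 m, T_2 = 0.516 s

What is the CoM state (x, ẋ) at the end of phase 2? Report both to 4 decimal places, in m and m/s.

x = -1.0576, ẋ = -4.4438

phase 1: p=0.2486, T=0.405, ωT=1.221197, cosh=1.843060, sinh=1.548183; start (x,ẋ)=(0.048800, 0.245500) → end (x,ẋ)=(0.006407, -0.480242)
phase 2: p=0.4832, T=0.516, ωT=1.555895, cosh=2.475163, sinh=2.264162; start (x,ẋ)=(0.006407, -0.480242) → end (x,ẋ)=(-1.057551, -4.443807)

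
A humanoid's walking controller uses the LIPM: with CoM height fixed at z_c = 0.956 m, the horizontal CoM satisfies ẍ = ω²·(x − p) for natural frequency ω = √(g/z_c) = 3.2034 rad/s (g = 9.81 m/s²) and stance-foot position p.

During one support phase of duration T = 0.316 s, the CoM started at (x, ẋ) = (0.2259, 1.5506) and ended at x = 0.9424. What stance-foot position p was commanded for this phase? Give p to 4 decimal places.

ωT = 3.2034·0.316 = 1.012274; cosh(ωT) = 1.557622, sinh(ωT) = 1.194231
x(T) = p + (x₀−p)·cosh(ωT) + (ẋ₀/ω)·sinh(ωT) ⇒ p·(1 − cosh) = x(T) − x₀·cosh − (ẋ₀/ω)·sinh
numerator   = 0.9424 − (0.2259)·1.557622 − (1.5506/3.2034)·1.194231 = 0.012468
denominator = 1 − 1.557622 = -0.557622
p = 0.012468 / -0.557622 = -0.0224

p = -0.0224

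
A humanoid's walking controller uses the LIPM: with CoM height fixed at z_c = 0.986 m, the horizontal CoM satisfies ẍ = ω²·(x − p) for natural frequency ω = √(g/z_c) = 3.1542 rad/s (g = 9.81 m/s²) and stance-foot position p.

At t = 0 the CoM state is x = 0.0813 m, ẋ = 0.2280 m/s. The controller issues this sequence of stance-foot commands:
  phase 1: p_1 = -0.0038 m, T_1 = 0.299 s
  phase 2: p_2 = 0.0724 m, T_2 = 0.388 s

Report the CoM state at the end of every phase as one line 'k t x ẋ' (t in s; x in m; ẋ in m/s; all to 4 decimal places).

1 0.2990 0.2008 0.6295
2 0.6870 0.6195 1.7917

phase 1: p=-0.0038, T=0.299, ωT=0.943106, cosh=1.478681, sinh=1.089264; start (x,ẋ)=(0.081300, 0.228000) → end (x,ẋ)=(0.200773, 0.629522)
phase 2: p=0.0724, T=0.388, ωT=1.223830, cosh=1.847143, sinh=1.553041; start (x,ẋ)=(0.200773, 0.629522) → end (x,ẋ)=(0.619482, 1.791664)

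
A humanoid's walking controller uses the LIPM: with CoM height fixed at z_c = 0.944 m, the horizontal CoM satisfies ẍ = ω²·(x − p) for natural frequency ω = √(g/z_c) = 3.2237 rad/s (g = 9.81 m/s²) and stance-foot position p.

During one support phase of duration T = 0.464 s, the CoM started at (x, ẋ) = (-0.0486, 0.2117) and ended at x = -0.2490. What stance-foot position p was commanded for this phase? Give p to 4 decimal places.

ωT = 3.2237·0.464 = 1.495797; cosh(ωT) = 2.343481, sinh(ωT) = 2.119411
x(T) = p + (x₀−p)·cosh(ωT) + (ẋ₀/ω)·sinh(ωT) ⇒ p·(1 − cosh) = x(T) − x₀·cosh − (ẋ₀/ω)·sinh
numerator   = -0.2490 − (-0.0486)·2.343481 − (0.2117/3.2237)·2.119411 = -0.274288
denominator = 1 − 2.343481 = -1.343481
p = -0.274288 / -1.343481 = 0.2042

p = 0.2042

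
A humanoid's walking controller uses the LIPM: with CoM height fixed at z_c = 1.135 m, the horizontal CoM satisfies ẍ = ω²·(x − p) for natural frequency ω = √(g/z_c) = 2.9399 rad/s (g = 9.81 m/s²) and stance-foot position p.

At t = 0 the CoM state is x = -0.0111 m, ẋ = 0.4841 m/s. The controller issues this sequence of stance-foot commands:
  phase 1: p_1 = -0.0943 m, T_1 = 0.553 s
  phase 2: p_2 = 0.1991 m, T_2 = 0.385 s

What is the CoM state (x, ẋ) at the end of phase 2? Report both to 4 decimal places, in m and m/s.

x = 1.6477, ẋ = 4.5521

phase 1: p=-0.0943, T=0.553, ωT=1.625765, cosh=2.639533, sinh=2.442771; start (x,ẋ)=(-0.011100, 0.484100) → end (x,ẋ)=(0.527549, 1.875299)
phase 2: p=0.1991, T=0.385, ωT=1.131862, cosh=1.711928, sinh=1.389496; start (x,ẋ)=(0.527549, 1.875299) → end (x,ẋ)=(1.647711, 4.552086)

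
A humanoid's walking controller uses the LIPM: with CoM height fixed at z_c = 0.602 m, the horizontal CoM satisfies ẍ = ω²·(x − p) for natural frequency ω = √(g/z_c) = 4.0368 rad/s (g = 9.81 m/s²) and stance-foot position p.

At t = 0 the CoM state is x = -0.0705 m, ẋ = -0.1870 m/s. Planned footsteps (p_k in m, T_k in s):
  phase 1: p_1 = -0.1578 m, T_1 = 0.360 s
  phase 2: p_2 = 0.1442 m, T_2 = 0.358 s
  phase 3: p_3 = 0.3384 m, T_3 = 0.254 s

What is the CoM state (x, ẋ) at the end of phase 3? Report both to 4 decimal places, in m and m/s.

x = -0.7282, ẋ = -3.9321

phase 1: p=-0.1578, T=0.360, ωT=1.453248, cosh=2.255397, sinh=2.021587; start (x,ẋ)=(-0.070500, -0.187000) → end (x,ẋ)=(-0.054552, 0.290674)
phase 2: p=0.1442, T=0.358, ωT=1.445174, cosh=2.239148, sinh=2.003444; start (x,ẋ)=(-0.054552, 0.290674) → end (x,ẋ)=(-0.156574, -0.956542)
phase 3: p=0.3384, T=0.254, ωT=1.025347, cosh=1.573368, sinh=1.214696; start (x,ẋ)=(-0.156574, -0.956542) → end (x,ẋ)=(-0.728205, -3.932090)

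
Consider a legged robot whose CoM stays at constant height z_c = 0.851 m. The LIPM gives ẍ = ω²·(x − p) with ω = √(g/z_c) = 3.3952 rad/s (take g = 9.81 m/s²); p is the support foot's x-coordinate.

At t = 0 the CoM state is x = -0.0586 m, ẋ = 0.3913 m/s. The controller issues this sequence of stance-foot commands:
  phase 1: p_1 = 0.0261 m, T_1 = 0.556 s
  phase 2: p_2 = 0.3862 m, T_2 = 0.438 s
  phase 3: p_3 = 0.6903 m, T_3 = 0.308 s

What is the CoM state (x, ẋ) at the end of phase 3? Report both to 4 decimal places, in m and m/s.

x = -0.8079, ẋ = -4.6185

phase 1: p=0.0261, T=0.556, ωT=1.887731, cosh=3.377891, sinh=3.226476; start (x,ẋ)=(-0.058600, 0.391300) → end (x,ẋ)=(0.111847, 0.393920)
phase 2: p=0.3862, T=0.438, ωT=1.487098, cosh=2.325132, sinh=2.099104; start (x,ẋ)=(0.111847, 0.393920) → end (x,ẋ)=(-0.008163, -1.039364)
phase 3: p=0.6903, T=0.308, ωT=1.045722, cosh=1.598445, sinh=1.247006; start (x,ẋ)=(-0.008163, -1.039364) → end (x,ẋ)=(-0.807898, -4.618545)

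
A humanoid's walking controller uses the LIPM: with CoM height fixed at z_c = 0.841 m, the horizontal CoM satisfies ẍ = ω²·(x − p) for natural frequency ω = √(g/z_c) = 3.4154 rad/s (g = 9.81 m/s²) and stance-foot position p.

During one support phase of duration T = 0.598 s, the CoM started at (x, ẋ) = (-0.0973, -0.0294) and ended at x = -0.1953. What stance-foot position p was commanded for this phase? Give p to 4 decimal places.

ωT = 3.4154·0.598 = 2.042409; cosh(ωT) = 3.919438, sinh(ωT) = 3.789722
x(T) = p + (x₀−p)·cosh(ωT) + (ẋ₀/ω)·sinh(ωT) ⇒ p·(1 − cosh) = x(T) − x₀·cosh − (ẋ₀/ω)·sinh
numerator   = -0.1953 − (-0.0973)·3.919438 − (-0.0294/3.4154)·3.789722 = 0.218683
denominator = 1 − 3.919438 = -2.919438
p = 0.218683 / -2.919438 = -0.0749

p = -0.0749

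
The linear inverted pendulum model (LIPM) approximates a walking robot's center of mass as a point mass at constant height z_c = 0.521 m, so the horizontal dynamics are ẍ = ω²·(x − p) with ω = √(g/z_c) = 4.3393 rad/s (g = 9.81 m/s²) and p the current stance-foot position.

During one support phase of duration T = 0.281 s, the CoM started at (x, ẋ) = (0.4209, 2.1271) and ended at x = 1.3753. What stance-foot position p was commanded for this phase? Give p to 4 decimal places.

ωT = 4.3393·0.281 = 1.219343; cosh(ωT) = 1.840194, sinh(ωT) = 1.544770
x(T) = p + (x₀−p)·cosh(ωT) + (ẋ₀/ω)·sinh(ωT) ⇒ p·(1 − cosh) = x(T) − x₀·cosh − (ẋ₀/ω)·sinh
numerator   = 1.3753 − (0.4209)·1.840194 − (2.1271/4.3393)·1.544770 = -0.156475
denominator = 1 − 1.840194 = -0.840194
p = -0.156475 / -0.840194 = 0.1862

p = 0.1862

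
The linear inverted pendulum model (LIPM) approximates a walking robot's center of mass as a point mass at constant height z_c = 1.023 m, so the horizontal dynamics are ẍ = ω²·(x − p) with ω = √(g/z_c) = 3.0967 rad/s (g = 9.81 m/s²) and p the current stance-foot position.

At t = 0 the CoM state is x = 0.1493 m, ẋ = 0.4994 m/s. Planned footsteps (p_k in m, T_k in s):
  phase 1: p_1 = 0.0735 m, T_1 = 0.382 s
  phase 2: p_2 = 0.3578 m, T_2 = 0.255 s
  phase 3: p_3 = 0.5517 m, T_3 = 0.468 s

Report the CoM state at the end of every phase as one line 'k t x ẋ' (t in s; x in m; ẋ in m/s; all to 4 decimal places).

1 0.3820 0.4473 1.2386
2 0.6370 0.8264 1.8876
3 1.1050 2.3958 5.9541

phase 1: p=0.0735, T=0.382, ωT=1.182939, cosh=1.785166, sinh=1.478789; start (x,ẋ)=(0.149300, 0.499400) → end (x,ẋ)=(0.447297, 1.238628)
phase 2: p=0.3578, T=0.255, ωT=0.789658, cosh=1.328322, sinh=0.874322; start (x,ẋ)=(0.447297, 1.238628) → end (x,ẋ)=(0.826396, 1.887612)
phase 3: p=0.5517, T=0.468, ωT=1.449256, cosh=2.247344, sinh=2.012599; start (x,ẋ)=(0.826396, 1.887612) → end (x,ẋ)=(2.395827, 5.954129)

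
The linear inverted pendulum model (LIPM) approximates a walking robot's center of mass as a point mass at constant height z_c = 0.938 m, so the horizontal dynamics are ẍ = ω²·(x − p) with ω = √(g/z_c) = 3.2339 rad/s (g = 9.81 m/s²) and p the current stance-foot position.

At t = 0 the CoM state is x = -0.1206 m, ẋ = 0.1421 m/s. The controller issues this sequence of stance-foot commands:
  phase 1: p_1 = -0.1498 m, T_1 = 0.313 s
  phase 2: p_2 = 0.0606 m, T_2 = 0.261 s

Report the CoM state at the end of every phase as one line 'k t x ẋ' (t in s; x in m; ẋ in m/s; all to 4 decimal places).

1 0.3130 -0.0518 0.3341
2 0.5740 0.0036 0.1156

phase 1: p=-0.1498, T=0.313, ωT=1.012211, cosh=1.557546, sinh=1.194131; start (x,ẋ)=(-0.120600, 0.142100) → end (x,ẋ)=(-0.051849, 0.334089)
phase 2: p=0.0606, T=0.261, ωT=0.844048, cosh=1.377864, sinh=0.947898; start (x,ẋ)=(-0.051849, 0.334089) → end (x,ẋ)=(0.003587, 0.115629)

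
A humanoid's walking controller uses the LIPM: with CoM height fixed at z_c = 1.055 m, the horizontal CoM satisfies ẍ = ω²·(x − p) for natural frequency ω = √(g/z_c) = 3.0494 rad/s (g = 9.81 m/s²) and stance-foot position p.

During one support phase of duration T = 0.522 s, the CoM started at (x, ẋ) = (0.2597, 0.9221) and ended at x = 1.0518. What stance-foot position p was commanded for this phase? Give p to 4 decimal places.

p = 0.2083

ωT = 3.0494·0.522 = 1.591787; cosh(ωT) = 2.558040, sinh(ωT) = 2.354479
x(T) = p + (x₀−p)·cosh(ωT) + (ẋ₀/ω)·sinh(ωT) ⇒ p·(1 − cosh) = x(T) − x₀·cosh − (ẋ₀/ω)·sinh
numerator   = 1.0518 − (0.2597)·2.558040 − (0.9221/3.0494)·2.354479 = -0.324488
denominator = 1 − 2.558040 = -1.558040
p = -0.324488 / -1.558040 = 0.2083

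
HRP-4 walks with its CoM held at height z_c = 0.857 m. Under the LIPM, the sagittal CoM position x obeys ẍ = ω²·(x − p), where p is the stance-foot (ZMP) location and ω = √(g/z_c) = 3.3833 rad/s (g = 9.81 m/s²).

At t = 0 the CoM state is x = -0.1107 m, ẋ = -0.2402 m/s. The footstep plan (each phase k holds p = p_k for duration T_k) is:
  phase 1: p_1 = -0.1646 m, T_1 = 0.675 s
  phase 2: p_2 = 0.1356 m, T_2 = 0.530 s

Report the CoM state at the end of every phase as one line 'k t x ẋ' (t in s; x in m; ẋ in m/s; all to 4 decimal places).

1 0.6750 -0.2421 -0.3053
2 1.2050 -1.2942 -4.6755

phase 1: p=-0.1646, T=0.675, ωT=2.283728, cosh=4.957547, sinh=4.855644; start (x,ẋ)=(-0.110700, -0.240200) → end (x,ẋ)=(-0.242118, -0.305328)
phase 2: p=0.1356, T=0.530, ωT=1.793149, cosh=3.087389, sinh=2.920954; start (x,ẋ)=(-0.242118, -0.305328) → end (x,ẋ)=(-1.294167, -4.675455)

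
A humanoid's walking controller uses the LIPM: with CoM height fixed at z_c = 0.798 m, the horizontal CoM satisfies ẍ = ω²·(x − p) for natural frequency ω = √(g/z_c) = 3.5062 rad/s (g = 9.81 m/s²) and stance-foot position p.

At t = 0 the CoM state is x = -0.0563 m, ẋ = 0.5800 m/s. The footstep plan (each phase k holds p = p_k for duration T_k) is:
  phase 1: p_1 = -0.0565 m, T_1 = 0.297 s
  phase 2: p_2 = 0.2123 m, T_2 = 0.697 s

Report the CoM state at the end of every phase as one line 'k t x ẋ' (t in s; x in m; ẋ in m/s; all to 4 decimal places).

1 0.2970 0.1489 0.9248
2 0.9940 1.3521 4.0961

phase 1: p=-0.0565, T=0.297, ωT=1.041341, cosh=1.592998, sinh=1.240017; start (x,ẋ)=(-0.056300, 0.580000) → end (x,ẋ)=(0.148944, 0.924808)
phase 2: p=0.2123, T=0.697, ωT=2.443821, cosh=5.801898, sinh=5.715070; start (x,ẋ)=(0.148944, 0.924808) → end (x,ẋ)=(1.352141, 4.096099)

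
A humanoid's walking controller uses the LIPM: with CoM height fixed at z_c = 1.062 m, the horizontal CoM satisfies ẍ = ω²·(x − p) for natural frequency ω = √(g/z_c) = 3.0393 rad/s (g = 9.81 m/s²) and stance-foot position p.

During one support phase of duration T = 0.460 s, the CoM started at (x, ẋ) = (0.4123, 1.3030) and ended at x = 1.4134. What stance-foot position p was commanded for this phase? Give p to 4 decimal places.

ωT = 3.0393·0.460 = 1.398078; cosh(ωT) = 2.147242, sinh(ωT) = 1.900171
x(T) = p + (x₀−p)·cosh(ωT) + (ẋ₀/ω)·sinh(ωT) ⇒ p·(1 − cosh) = x(T) − x₀·cosh − (ẋ₀/ω)·sinh
numerator   = 1.4134 − (0.4123)·2.147242 − (1.3030/3.0393)·1.900171 = -0.286544
denominator = 1 − 2.147242 = -1.147242
p = -0.286544 / -1.147242 = 0.2498

p = 0.2498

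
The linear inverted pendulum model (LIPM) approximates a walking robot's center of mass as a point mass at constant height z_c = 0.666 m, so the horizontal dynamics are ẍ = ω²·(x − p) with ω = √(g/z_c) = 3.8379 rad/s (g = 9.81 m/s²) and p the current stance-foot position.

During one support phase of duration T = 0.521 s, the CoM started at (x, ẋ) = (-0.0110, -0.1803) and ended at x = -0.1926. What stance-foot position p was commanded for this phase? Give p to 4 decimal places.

p = -0.0069

ωT = 3.8379·0.521 = 1.999546; cosh(ωT) = 3.760549, sinh(ωT) = 3.625152
x(T) = p + (x₀−p)·cosh(ωT) + (ẋ₀/ω)·sinh(ωT) ⇒ p·(1 − cosh) = x(T) − x₀·cosh − (ẋ₀/ω)·sinh
numerator   = -0.1926 − (-0.0110)·3.760549 − (-0.1803/3.8379)·3.625152 = 0.019071
denominator = 1 − 3.760549 = -2.760549
p = 0.019071 / -2.760549 = -0.0069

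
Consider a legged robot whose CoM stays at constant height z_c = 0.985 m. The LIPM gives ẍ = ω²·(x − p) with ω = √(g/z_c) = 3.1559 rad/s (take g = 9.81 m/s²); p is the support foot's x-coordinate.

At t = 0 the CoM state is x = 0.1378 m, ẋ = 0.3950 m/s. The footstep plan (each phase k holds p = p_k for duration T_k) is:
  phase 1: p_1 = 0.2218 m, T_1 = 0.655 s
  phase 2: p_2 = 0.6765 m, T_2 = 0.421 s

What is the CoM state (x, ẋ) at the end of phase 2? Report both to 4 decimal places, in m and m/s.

x = 0.3684, ẋ = -0.5701

phase 1: p=0.2218, T=0.655, ωT=2.067115, cosh=4.014270, sinh=3.887719; start (x,ẋ)=(0.137800, 0.395000) → end (x,ẋ)=(0.371198, 0.555019)
phase 2: p=0.6765, T=0.421, ωT=1.328634, cosh=2.020360, sinh=1.755521; start (x,ẋ)=(0.371198, 0.555019) → end (x,ẋ)=(0.368418, -0.570113)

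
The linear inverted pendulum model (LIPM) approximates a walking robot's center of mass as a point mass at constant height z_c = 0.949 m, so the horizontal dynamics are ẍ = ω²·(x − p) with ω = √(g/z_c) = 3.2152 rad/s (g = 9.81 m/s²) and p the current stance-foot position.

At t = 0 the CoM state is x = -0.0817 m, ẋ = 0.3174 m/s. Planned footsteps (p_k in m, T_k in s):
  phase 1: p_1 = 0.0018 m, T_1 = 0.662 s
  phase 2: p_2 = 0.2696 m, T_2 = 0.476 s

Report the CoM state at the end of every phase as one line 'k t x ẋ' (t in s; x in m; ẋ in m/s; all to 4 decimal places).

1 0.6620 0.0549 0.2404
2 1.1380 -0.0850 -0.9386

phase 1: p=0.0018, T=0.662, ωT=2.128462, cosh=4.260479, sinh=4.141459; start (x,ẋ)=(-0.081700, 0.317400) → end (x,ẋ)=(0.054889, 0.240422)
phase 2: p=0.2696, T=0.476, ωT=1.530435, cosh=2.418314, sinh=2.201873; start (x,ẋ)=(0.054889, 0.240422) → end (x,ẋ)=(-0.084990, -0.938623)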